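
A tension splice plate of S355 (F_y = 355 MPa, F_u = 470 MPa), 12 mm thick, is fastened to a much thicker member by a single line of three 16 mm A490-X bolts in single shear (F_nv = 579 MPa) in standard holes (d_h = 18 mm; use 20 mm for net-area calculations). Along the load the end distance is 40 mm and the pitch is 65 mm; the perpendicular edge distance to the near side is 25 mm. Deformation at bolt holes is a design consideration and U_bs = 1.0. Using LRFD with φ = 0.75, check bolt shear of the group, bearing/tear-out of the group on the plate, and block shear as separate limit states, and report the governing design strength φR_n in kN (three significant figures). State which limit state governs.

262 kN (bolt shear governs)

Bolt shear: A_b = π·16²/4 = 201.1 mm²; R_n = 579 × 201.1 × 3 × 1 / 1000 = 349.2 kN → 0.75 × 349.2 = 262 kN.
Bearing: edge l_c = 31, r_n = 209.8 kN; interior l_c = 47, r_n = 216.6 kN; R_n = 209.8 + 2·216.6 = 643 kN → 482 kN.
Block shear: A_gv = 2040, A_nv = 1440, A_nt = 180 mm²; R_n = min(0.6F_uA_nv, 0.6F_yA_gv) + U_bs·F_u·A_nt = 490.7 kN → 368 kN.
Bolt shear governs: 262 kN.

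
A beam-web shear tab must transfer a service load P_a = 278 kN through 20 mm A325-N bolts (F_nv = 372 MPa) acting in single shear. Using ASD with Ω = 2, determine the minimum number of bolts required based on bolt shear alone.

5 bolts

A_b = π·20²/4 = 314.2 mm².
Per-bolt allowable strength R_n/Ω = 372 × 314.2 × 1 / 1000 / 2 = 58.43 kN.
n ≥ 278 / 58.43 = 4.758 → use 5 bolts.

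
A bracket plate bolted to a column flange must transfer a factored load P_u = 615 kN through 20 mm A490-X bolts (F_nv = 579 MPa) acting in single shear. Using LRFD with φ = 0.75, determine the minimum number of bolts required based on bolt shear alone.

5 bolts

A_b = π·20²/4 = 314.2 mm².
Per-bolt design strength φR_n = 0.75 × 579 × 314.2 × 1 / 1000 = 136.4 kN.
n ≥ 615 / 136.4 = 4.508 → use 5 bolts.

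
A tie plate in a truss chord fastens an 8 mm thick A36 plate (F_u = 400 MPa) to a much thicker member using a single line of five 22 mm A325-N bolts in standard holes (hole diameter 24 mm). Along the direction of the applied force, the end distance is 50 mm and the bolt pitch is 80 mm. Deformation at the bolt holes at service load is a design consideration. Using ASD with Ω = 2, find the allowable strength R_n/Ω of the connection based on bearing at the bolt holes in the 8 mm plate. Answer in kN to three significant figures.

411 kN

Per bolt r_n = 1.2 l_c t F_u ≤ 2.4 d t F_u; upper limit = 2.4 × 22 × 8 × 400 / 1000 = 169 kN.
Edge bolt: l_c = 50 − 24/2 = 38 mm → 1.2 × 38 × 8 × 400 / 1000 = 145.9 → r_n = 145.9 kN.
Interior bolts: l_c = 80 − 24 = 56 mm → 1.2 × 56 × 8 × 400 / 1000 = 215 → r_n = 169 kN.
R_n = 1 × 145.9 + 4 × 169 = 821.8 kN.
Allowable strength R_n/Ω = 821.8 / 2 = 411 kN.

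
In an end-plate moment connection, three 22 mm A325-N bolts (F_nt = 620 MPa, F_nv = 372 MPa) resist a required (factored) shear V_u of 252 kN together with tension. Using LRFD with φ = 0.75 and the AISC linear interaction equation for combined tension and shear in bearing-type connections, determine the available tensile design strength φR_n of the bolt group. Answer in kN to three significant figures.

A_b = π·22²/4 = 380.1 mm²; f_rv = 252 × 1000 / (3 × 380.1) = 221 MPa.
F'_nt = 1.3 F_nt − (F_nt / φF_nv) f_rv = 1.3·620 − (620/(0.75·372))·221 = 314.9 MPa, capped at F_nt → F'_nt = 314.9 MPa.
R_n = F'_nt · A_b · n = 314.9 × 380.1 × 3 / 1000 = 359.2 kN.
Design strength φR_n = 0.75 × 359.2 = 269 kN.

269 kN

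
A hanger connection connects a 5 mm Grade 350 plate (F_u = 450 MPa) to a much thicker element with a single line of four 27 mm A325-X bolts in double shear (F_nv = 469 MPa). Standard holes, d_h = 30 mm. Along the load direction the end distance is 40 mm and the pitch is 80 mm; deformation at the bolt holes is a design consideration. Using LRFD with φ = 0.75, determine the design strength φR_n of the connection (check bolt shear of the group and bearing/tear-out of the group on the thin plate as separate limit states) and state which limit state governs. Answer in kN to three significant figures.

Bolt shear: A_b = π·27²/4 = 572.6 mm²; R_n = 469 × 572.6 × 4 × 2 / 1000 = 2148 kN → 0.75 × 2148 = 1610 kN.
Bearing (1.2 l_c t F_u ≤ 2.4 d t F_u): upper limit = 2.4·27·5·450 / 1000 = 145.8 kN.
  Edge l_c = 40 − 30/2 = 25 → r_n = 67.5 kN; interior l_c = 80 − 30 = 50 → r_n = 135 kN.
  R_n,bearing = 1·67.5 + 3·135 = 472.5 kN → 0.75 × 472.5 = 354 kN.
Bearing governs: 354 kN.

354 kN (bearing governs)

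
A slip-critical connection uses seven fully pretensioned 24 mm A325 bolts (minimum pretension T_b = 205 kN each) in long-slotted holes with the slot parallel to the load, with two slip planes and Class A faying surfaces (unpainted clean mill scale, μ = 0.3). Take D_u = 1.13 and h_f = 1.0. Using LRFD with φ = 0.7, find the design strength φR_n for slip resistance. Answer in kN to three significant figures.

681 kN

R_n = μ · D_u · h_f · T_b · n_s · n_b = 0.3 × 1.13 × 1.0 × 205 × 2 × 7 = 972.9 kN.
Design strength φR_n = 0.7 × 972.9 = 681 kN.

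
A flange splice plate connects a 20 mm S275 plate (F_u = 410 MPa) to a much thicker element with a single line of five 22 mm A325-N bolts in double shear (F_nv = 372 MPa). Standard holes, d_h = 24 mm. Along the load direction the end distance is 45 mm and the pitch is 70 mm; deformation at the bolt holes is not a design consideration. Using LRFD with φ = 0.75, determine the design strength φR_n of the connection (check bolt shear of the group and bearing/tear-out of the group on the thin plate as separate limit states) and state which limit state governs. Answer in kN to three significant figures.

1060 kN (bolt shear governs)

Bolt shear: A_b = π·22²/4 = 380.1 mm²; R_n = 372 × 380.1 × 5 × 2 / 1000 = 1414 kN → 0.75 × 1414 = 1060 kN.
Bearing (1.5 l_c t F_u ≤ 3.0 d t F_u): upper limit = 3.0·22·20·410 / 1000 = 541.2 kN.
  Edge l_c = 45 − 24/2 = 33 → r_n = 405.9 kN; interior l_c = 70 − 24 = 46 → r_n = 541.2 kN.
  R_n,bearing = 1·405.9 + 4·541.2 = 2571 kN → 0.75 × 2571 = 1930 kN.
Bolt shear governs: 1060 kN.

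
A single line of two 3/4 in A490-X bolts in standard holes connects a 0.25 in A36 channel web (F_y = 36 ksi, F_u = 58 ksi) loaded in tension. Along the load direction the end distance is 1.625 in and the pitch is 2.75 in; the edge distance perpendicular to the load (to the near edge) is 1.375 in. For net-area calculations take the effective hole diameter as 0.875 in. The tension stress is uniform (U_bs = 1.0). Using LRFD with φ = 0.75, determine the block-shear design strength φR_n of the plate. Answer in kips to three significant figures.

Shear plane L_v = 1.625 + 1·2.75 = 4.375 in; A_gv = 4.375 × 0.25 = 1.094 in².
A_nv = (4.375 − 1.5·0.875) × 0.25 = 0.7656 in².
A_nt = (1.375 − 0.5·0.875) × 0.25 = 0.2344 in².
0.6 F_u A_nv = 26.64 kips; 0.6 F_y A_gv = 23.62 kips → shear yielding governs the shear term.
R_n = 23.62 + 1.0 × 58 × 0.2344 = 37.22 kips.
Design strength φR_n = 0.75 × 37.22 = 27.9 kips.

27.9 kips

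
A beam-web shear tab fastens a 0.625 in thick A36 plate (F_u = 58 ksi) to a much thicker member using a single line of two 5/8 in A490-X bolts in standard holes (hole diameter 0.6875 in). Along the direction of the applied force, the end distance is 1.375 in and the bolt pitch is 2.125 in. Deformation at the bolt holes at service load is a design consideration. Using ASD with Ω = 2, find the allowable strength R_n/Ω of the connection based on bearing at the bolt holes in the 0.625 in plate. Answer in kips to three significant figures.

Per bolt r_n = 1.2 l_c t F_u ≤ 2.4 d t F_u; upper limit = 2.4 × 0.625 × 0.625 × 58 = 54.38 kips.
Edge bolt: l_c = 1.375 − 0.6875/2 = 1.031 in → 1.2 × 1.031 × 0.625 × 58 = 44.86 → r_n = 44.86 kips.
Interior bolts: l_c = 2.125 − 0.6875 = 1.438 in → 1.2 × 1.438 × 0.625 × 58 = 62.53 → r_n = 54.38 kips.
R_n = 1 × 44.86 + 1 × 54.38 = 99.23 kips.
Allowable strength R_n/Ω = 99.23 / 2 = 49.6 kips.

49.6 kips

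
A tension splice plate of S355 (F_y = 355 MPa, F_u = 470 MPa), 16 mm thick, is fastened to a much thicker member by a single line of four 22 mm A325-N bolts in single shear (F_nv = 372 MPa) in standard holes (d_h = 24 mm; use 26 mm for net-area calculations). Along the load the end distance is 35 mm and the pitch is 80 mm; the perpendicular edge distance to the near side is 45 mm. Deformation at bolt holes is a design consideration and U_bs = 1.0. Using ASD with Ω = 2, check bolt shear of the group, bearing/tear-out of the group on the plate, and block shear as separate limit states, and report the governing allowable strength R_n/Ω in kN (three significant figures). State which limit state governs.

283 kN (bolt shear governs)

Bolt shear: A_b = π·22²/4 = 380.1 mm²; R_n = 372 × 380.1 × 4 × 1 / 1000 = 565.6 kN → 565.6 / 2 = 283 kN.
Bearing: edge l_c = 23, r_n = 207.6 kN; interior l_c = 56, r_n = 397.1 kN; R_n = 207.6 + 3·397.1 = 1399 kN → 699 kN.
Block shear: A_gv = 4400, A_nv = 2944, A_nt = 512 mm²; R_n = min(0.6F_uA_nv, 0.6F_yA_gv) + U_bs·F_u·A_nt = 1071 kN → 535 kN.
Bolt shear governs: 283 kN.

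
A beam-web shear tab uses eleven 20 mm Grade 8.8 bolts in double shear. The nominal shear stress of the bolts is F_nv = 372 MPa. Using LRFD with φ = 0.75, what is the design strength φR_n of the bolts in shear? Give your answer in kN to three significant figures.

1930 kN

A_b = π × 20² / 4 = 314.2 mm².
R_n = F_nv · A_b · n · n_s = 372 × 314.2 × 11 × 2 / 1000 = 2571 kN.
Design strength φR_n = 0.75 × 2571 = 1930 kN.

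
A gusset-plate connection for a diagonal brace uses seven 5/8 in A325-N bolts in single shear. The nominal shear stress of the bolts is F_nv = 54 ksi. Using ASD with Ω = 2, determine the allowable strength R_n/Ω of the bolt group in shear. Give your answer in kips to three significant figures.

A_b = π × 0.625² / 4 = 0.3068 in².
R_n = F_nv · A_b · n · n_s = 54 × 0.3068 × 7 × 1 = 116 kips.
Allowable strength R_n/Ω = 116 / 2 = 58 kips.

58 kips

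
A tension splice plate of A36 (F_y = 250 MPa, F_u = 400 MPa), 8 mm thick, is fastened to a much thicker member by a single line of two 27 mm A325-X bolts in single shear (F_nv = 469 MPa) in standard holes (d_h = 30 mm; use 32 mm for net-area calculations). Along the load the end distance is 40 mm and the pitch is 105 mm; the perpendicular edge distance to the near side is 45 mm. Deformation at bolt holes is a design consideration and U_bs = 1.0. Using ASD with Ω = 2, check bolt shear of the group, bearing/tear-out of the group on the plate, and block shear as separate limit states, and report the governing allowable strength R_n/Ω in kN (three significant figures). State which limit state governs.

Bolt shear: A_b = π·27²/4 = 572.6 mm²; R_n = 469 × 572.6 × 2 × 1 / 1000 = 537.1 kN → 537.1 / 2 = 269 kN.
Bearing: edge l_c = 25, r_n = 96 kN; interior l_c = 75, r_n = 207.4 kN; R_n = 96 + 1·207.4 = 303.4 kN → 152 kN.
Block shear: A_gv = 1160, A_nv = 776, A_nt = 232 mm²; R_n = min(0.6F_uA_nv, 0.6F_yA_gv) + U_bs·F_u·A_nt = 266.8 kN → 133 kN.
Block shear governs: 133 kN.

133 kN (block shear governs)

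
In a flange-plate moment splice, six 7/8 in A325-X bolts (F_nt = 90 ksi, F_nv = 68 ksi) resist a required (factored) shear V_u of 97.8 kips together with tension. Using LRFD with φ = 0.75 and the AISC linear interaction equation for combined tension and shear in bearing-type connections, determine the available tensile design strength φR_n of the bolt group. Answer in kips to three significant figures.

A_b = π·0.875²/4 = 0.6013 in²; f_rv = 97.8 / (6 × 0.6013) = 27.11 ksi.
F'_nt = 1.3 F_nt − (F_nt / φF_nv) f_rv = 1.3·90 − (90/(0.75·68))·27.11 = 69.16 ksi, capped at F_nt → F'_nt = 69.16 ksi.
R_n = F'_nt · A_b · n = 69.16 × 0.6013 × 6 = 249.5 kips.
Design strength φR_n = 0.75 × 249.5 = 187 kips.

187 kips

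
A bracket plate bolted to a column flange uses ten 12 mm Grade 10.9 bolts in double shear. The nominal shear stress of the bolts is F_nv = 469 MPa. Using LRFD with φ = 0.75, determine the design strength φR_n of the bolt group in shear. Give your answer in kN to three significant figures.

A_b = π × 12² / 4 = 113.1 mm².
R_n = F_nv · A_b · n · n_s = 469 × 113.1 × 10 × 2 / 1000 = 1061 kN.
Design strength φR_n = 0.75 × 1061 = 796 kN.

796 kN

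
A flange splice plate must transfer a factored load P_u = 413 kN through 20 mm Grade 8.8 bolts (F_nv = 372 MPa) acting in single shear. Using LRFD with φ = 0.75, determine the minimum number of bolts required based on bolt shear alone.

5 bolts

A_b = π·20²/4 = 314.2 mm².
Per-bolt design strength φR_n = 0.75 × 372 × 314.2 × 1 / 1000 = 87.65 kN.
n ≥ 413 / 87.65 = 4.712 → use 5 bolts.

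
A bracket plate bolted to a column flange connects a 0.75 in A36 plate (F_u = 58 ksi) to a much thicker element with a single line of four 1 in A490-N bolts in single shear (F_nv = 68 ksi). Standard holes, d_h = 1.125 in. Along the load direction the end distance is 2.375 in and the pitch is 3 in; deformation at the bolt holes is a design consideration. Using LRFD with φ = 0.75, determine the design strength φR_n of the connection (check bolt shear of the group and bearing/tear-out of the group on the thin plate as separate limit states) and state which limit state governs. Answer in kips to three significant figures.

Bolt shear: A_b = π·1²/4 = 0.7854 in²; R_n = 68 × 0.7854 × 4 × 1 = 213.6 kips → 0.75 × 213.6 = 160 kips.
Bearing (1.2 l_c t F_u ≤ 2.4 d t F_u): upper limit = 2.4·1·0.75·58 = 104.4 kips.
  Edge l_c = 2.375 − 1.125/2 = 1.812 → r_n = 94.61 kips; interior l_c = 3 − 1.125 = 1.875 → r_n = 97.88 kips.
  R_n,bearing = 1·94.61 + 3·97.88 = 388.2 kips → 0.75 × 388.2 = 291 kips.
Bolt shear governs: 160 kips.

160 kips (bolt shear governs)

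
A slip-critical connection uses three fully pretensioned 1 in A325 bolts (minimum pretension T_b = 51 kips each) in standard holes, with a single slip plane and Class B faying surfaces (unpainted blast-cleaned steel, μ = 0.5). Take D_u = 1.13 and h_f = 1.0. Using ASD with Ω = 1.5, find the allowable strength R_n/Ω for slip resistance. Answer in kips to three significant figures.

57.6 kips

R_n = μ · D_u · h_f · T_b · n_s · n_b = 0.5 × 1.13 × 1.0 × 51 × 1 × 3 = 86.44 kips.
Allowable strength R_n/Ω = 86.44 / 1.5 = 57.6 kips.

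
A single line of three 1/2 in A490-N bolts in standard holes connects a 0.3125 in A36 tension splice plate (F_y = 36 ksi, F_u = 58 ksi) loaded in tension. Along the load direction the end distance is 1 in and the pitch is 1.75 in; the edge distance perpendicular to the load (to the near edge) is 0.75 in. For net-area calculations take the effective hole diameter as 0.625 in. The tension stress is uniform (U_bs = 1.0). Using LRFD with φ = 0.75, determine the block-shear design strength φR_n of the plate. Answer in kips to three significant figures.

Shear plane L_v = 1 + 2·1.75 = 4.5 in; A_gv = 4.5 × 0.3125 = 1.406 in².
A_nv = (4.5 − 2.5·0.625) × 0.3125 = 0.918 in².
A_nt = (0.75 − 0.5·0.625) × 0.3125 = 0.1367 in².
0.6 F_u A_nv = 31.95 kips; 0.6 F_y A_gv = 30.37 kips → shear yielding governs the shear term.
R_n = 30.37 + 1.0 × 58 × 0.1367 = 38.3 kips.
Design strength φR_n = 0.75 × 38.3 = 28.7 kips.

28.7 kips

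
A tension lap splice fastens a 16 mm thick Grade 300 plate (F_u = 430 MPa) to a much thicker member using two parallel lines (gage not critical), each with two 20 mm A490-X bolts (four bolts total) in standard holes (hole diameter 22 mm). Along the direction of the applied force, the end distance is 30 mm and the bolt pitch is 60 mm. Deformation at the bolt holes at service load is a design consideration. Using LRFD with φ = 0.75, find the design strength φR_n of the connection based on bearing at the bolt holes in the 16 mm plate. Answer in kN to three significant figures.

706 kN

Per bolt r_n = 1.2 l_c t F_u ≤ 2.4 d t F_u; upper limit = 2.4 × 20 × 16 × 430 / 1000 = 330.2 kN.
Edge bolt: l_c = 30 − 22/2 = 19 mm → 1.2 × 19 × 16 × 430 / 1000 = 156.9 → r_n = 156.9 kN.
Interior bolts: l_c = 60 − 22 = 38 mm → 1.2 × 38 × 16 × 430 / 1000 = 313.7 → r_n = 313.7 kN.
R_n = 2 × 156.9 + 2 × 313.7 = 941.2 kN.
Design strength φR_n = 0.75 × 941.2 = 706 kN.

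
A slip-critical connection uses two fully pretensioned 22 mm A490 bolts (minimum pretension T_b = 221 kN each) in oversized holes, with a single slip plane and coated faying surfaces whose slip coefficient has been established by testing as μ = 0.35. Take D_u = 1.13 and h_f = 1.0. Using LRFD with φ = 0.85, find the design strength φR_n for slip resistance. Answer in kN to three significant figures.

149 kN

R_n = μ · D_u · h_f · T_b · n_s · n_b = 0.35 × 1.13 × 1.0 × 221 × 1 × 2 = 174.8 kN.
Design strength φR_n = 0.85 × 174.8 = 149 kN.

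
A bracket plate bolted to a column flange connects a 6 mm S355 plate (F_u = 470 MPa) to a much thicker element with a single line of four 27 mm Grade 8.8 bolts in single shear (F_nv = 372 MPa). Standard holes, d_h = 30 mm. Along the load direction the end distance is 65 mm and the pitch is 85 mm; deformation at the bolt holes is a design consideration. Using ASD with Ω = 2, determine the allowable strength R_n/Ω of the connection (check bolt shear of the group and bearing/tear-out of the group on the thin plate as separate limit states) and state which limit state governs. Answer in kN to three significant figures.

359 kN (bearing governs)

Bolt shear: A_b = π·27²/4 = 572.6 mm²; R_n = 372 × 572.6 × 4 × 1 / 1000 = 852 kN → 852 / 2 = 426 kN.
Bearing (1.2 l_c t F_u ≤ 2.4 d t F_u): upper limit = 2.4·27·6·470 / 1000 = 182.7 kN.
  Edge l_c = 65 − 30/2 = 50 → r_n = 169.2 kN; interior l_c = 85 − 30 = 55 → r_n = 182.7 kN.
  R_n,bearing = 1·169.2 + 3·182.7 = 717.4 kN → 717.4 / 2 = 359 kN.
Bearing governs: 359 kN.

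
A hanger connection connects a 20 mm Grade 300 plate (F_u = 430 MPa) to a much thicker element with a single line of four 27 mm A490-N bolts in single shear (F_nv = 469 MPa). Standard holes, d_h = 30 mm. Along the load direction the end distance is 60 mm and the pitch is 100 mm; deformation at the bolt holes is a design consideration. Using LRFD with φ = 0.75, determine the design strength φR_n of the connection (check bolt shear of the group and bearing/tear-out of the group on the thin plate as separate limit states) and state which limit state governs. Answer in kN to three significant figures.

806 kN (bolt shear governs)

Bolt shear: A_b = π·27²/4 = 572.6 mm²; R_n = 469 × 572.6 × 4 × 1 / 1000 = 1074 kN → 0.75 × 1074 = 806 kN.
Bearing (1.2 l_c t F_u ≤ 2.4 d t F_u): upper limit = 2.4·27·20·430 / 1000 = 557.3 kN.
  Edge l_c = 60 − 30/2 = 45 → r_n = 464.4 kN; interior l_c = 100 − 30 = 70 → r_n = 557.3 kN.
  R_n,bearing = 1·464.4 + 3·557.3 = 2136 kN → 0.75 × 2136 = 1600 kN.
Bolt shear governs: 806 kN.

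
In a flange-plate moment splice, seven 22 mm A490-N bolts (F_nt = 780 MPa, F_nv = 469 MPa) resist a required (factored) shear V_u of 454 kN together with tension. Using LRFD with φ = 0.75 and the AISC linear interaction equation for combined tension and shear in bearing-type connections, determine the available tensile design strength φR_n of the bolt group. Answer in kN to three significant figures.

1270 kN

A_b = π·22²/4 = 380.1 mm²; f_rv = 454 × 1000 / (7 × 380.1) = 170.6 MPa.
F'_nt = 1.3 F_nt − (F_nt / φF_nv) f_rv = 1.3·780 − (780/(0.75·469))·170.6 = 635.7 MPa, capped at F_nt → F'_nt = 635.7 MPa.
R_n = F'_nt · A_b · n = 635.7 × 380.1 × 7 / 1000 = 1691 kN.
Design strength φR_n = 0.75 × 1691 = 1270 kN.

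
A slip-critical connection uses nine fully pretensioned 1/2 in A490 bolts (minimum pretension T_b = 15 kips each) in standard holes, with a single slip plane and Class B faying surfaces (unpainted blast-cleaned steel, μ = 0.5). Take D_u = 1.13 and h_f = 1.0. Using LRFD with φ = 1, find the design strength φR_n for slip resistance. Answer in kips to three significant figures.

76.3 kips

R_n = μ · D_u · h_f · T_b · n_s · n_b = 0.5 × 1.13 × 1.0 × 15 × 1 × 9 = 76.27 kips.
Design strength φR_n = 1 × 76.27 = 76.3 kips.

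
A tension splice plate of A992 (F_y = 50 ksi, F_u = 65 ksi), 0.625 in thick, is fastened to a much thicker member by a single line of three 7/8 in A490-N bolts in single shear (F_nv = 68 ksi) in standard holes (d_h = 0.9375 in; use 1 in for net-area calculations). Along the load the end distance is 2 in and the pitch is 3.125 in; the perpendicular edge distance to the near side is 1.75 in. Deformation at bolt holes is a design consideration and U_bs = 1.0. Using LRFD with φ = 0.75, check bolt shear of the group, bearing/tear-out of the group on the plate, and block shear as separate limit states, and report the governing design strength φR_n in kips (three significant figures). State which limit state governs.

Bolt shear: A_b = π·0.875²/4 = 0.6013 in²; R_n = 68 × 0.6013 × 3 × 1 = 122.7 kips → 0.75 × 122.7 = 92 kips.
Bearing: edge l_c = 1.531, r_n = 74.65 kips; interior l_c = 2.188, r_n = 85.31 kips; R_n = 74.65 + 2·85.31 = 245.3 kips → 184 kips.
Block shear: A_gv = 5.156, A_nv = 3.594, A_nt = 0.7812 in²; R_n = min(0.6F_uA_nv, 0.6F_yA_gv) + U_bs·F_u·A_nt = 190.9 kips → 143 kips.
Bolt shear governs: 92 kips.

92 kips (bolt shear governs)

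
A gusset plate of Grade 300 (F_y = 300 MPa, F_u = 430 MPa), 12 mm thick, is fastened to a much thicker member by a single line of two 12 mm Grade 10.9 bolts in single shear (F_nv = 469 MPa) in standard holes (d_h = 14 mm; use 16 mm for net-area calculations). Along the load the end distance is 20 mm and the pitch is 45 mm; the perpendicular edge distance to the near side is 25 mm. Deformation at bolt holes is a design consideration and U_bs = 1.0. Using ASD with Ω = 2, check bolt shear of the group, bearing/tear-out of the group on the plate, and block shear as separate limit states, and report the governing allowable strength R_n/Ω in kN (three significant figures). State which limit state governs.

53 kN (bolt shear governs)

Bolt shear: A_b = π·12²/4 = 113.1 mm²; R_n = 469 × 113.1 × 2 × 1 / 1000 = 106.1 kN → 106.1 / 2 = 53 kN.
Bearing: edge l_c = 13, r_n = 80.5 kN; interior l_c = 31, r_n = 148.6 kN; R_n = 80.5 + 1·148.6 = 229.1 kN → 115 kN.
Block shear: A_gv = 780, A_nv = 492, A_nt = 204 mm²; R_n = min(0.6F_uA_nv, 0.6F_yA_gv) + U_bs·F_u·A_nt = 214.7 kN → 107 kN.
Bolt shear governs: 53 kN.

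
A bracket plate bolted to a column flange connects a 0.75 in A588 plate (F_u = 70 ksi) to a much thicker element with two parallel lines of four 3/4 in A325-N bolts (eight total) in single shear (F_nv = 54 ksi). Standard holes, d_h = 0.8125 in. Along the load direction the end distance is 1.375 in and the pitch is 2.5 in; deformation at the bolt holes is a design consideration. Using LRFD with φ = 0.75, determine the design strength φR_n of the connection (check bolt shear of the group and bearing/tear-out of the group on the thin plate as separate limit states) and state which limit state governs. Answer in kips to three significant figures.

143 kips (bolt shear governs)

Bolt shear: A_b = π·0.75²/4 = 0.4418 in²; R_n = 54 × 0.4418 × 8 × 1 = 190.9 kips → 0.75 × 190.9 = 143 kips.
Bearing (1.2 l_c t F_u ≤ 2.4 d t F_u): upper limit = 2.4·0.75·0.75·70 = 94.5 kips.
  Edge l_c = 1.375 − 0.8125/2 = 0.9688 → r_n = 61.03 kips; interior l_c = 2.5 − 0.8125 = 1.688 → r_n = 94.5 kips.
  R_n,bearing = 2·61.03 + 6·94.5 = 689.1 kips → 0.75 × 689.1 = 517 kips.
Bolt shear governs: 143 kips.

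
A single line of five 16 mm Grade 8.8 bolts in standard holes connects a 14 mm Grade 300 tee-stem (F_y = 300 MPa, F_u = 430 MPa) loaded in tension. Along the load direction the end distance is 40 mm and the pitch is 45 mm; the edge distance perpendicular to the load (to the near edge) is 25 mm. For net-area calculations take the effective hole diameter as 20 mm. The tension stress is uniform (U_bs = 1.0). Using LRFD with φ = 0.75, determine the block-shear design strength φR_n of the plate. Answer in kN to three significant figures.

Shear plane L_v = 40 + 4·45 = 220 mm; A_gv = 220 × 14 = 3080 mm².
A_nv = (220 − 4.5·20) × 14 = 1820 mm².
A_nt = (25 − 0.5·20) × 14 = 210 mm².
0.6 F_u A_nv = 469.6 kN; 0.6 F_y A_gv = 554.4 kN → shear rupture governs the shear term.
R_n = 469.6 + 1.0 × 430 × 210 / 1000 = 559.9 kN.
Design strength φR_n = 0.75 × 559.9 = 420 kN.

420 kN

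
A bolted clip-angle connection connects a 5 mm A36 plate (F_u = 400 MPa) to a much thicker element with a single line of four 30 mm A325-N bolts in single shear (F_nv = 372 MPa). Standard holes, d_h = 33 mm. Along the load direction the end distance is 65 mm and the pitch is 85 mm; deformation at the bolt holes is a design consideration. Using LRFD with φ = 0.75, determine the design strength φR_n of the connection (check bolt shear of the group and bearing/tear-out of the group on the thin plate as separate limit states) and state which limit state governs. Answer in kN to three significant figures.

Bolt shear: A_b = π·30²/4 = 706.9 mm²; R_n = 372 × 706.9 × 4 × 1 / 1000 = 1052 kN → 0.75 × 1052 = 789 kN.
Bearing (1.2 l_c t F_u ≤ 2.4 d t F_u): upper limit = 2.4·30·5·400 / 1000 = 144 kN.
  Edge l_c = 65 − 33/2 = 48.5 → r_n = 116.4 kN; interior l_c = 85 − 33 = 52 → r_n = 124.8 kN.
  R_n,bearing = 1·116.4 + 3·124.8 = 490.8 kN → 0.75 × 490.8 = 368 kN.
Bearing governs: 368 kN.

368 kN (bearing governs)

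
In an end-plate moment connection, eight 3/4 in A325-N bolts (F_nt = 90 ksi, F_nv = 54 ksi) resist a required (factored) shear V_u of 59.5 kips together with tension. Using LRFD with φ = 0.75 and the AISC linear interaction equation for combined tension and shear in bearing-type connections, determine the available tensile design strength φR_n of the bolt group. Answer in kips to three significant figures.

A_b = π·0.75²/4 = 0.4418 in²; f_rv = 59.5 / (8 × 0.4418) = 16.84 ksi.
F'_nt = 1.3 F_nt − (F_nt / φF_nv) f_rv = 1.3·90 − (90/(0.75·54))·16.84 = 79.59 ksi, capped at F_nt → F'_nt = 79.59 ksi.
R_n = F'_nt · A_b · n = 79.59 × 0.4418 × 8 = 281.3 kips.
Design strength φR_n = 0.75 × 281.3 = 211 kips.

211 kips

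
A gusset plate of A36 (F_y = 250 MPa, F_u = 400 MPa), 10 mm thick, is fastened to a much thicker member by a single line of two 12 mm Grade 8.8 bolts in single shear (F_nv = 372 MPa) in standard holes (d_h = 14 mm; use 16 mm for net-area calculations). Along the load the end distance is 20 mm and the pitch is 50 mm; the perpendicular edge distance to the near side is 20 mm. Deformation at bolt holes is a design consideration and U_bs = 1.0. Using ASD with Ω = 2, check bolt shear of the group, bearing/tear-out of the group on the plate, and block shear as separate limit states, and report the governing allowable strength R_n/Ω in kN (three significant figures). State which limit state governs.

42.1 kN (bolt shear governs)

Bolt shear: A_b = π·12²/4 = 113.1 mm²; R_n = 372 × 113.1 × 2 × 1 / 1000 = 84.14 kN → 84.14 / 2 = 42.1 kN.
Bearing: edge l_c = 13, r_n = 62.4 kN; interior l_c = 36, r_n = 115.2 kN; R_n = 62.4 + 1·115.2 = 177.6 kN → 88.8 kN.
Block shear: A_gv = 700, A_nv = 460, A_nt = 120 mm²; R_n = min(0.6F_uA_nv, 0.6F_yA_gv) + U_bs·F_u·A_nt = 153 kN → 76.5 kN.
Bolt shear governs: 42.1 kN.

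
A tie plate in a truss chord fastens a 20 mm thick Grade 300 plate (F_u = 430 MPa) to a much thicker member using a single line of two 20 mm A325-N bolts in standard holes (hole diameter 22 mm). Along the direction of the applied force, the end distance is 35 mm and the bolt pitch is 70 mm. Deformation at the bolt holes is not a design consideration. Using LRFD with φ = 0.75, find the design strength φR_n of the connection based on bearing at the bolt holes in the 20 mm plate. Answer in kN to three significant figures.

Per bolt r_n = 1.5 l_c t F_u ≤ 3.0 d t F_u; upper limit = 3.0 × 20 × 20 × 430 / 1000 = 516 kN.
Edge bolt: l_c = 35 − 22/2 = 24 mm → 1.5 × 24 × 20 × 430 / 1000 = 309.6 → r_n = 309.6 kN.
Interior bolts: l_c = 70 − 22 = 48 mm → 1.5 × 48 × 20 × 430 / 1000 = 619.2 → r_n = 516 kN.
R_n = 1 × 309.6 + 1 × 516 = 825.6 kN.
Design strength φR_n = 0.75 × 825.6 = 619 kN.

619 kN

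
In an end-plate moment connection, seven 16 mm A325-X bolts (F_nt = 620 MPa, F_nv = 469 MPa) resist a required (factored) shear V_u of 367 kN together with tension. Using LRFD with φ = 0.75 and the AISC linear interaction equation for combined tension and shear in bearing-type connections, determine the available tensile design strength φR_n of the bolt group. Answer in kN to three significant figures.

366 kN

A_b = π·16²/4 = 201.1 mm²; f_rv = 367 × 1000 / (7 × 201.1) = 260.8 MPa.
F'_nt = 1.3 F_nt − (F_nt / φF_nv) f_rv = 1.3·620 − (620/(0.75·469))·260.8 = 346.4 MPa, capped at F_nt → F'_nt = 346.4 MPa.
R_n = F'_nt · A_b · n = 346.4 × 201.1 × 7 / 1000 = 487.5 kN.
Design strength φR_n = 0.75 × 487.5 = 366 kN.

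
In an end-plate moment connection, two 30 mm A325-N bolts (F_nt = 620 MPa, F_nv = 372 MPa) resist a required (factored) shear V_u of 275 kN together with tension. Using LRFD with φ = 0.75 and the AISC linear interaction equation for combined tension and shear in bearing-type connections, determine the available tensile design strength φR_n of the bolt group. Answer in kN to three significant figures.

396 kN

A_b = π·30²/4 = 706.9 mm²; f_rv = 275 × 1000 / (2 × 706.9) = 194.5 MPa.
F'_nt = 1.3 F_nt − (F_nt / φF_nv) f_rv = 1.3·620 − (620/(0.75·372))·194.5 = 373.7 MPa, capped at F_nt → F'_nt = 373.7 MPa.
R_n = F'_nt · A_b · n = 373.7 × 706.9 × 2 / 1000 = 528.3 kN.
Design strength φR_n = 0.75 × 528.3 = 396 kN.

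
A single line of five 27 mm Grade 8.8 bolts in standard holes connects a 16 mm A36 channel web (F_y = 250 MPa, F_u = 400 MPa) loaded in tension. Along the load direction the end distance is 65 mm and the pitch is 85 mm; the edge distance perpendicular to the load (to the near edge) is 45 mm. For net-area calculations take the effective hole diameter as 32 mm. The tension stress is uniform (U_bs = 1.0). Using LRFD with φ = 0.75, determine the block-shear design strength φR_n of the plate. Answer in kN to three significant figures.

868 kN

Shear plane L_v = 65 + 4·85 = 405 mm; A_gv = 405 × 16 = 6480 mm².
A_nv = (405 − 4.5·32) × 16 = 4176 mm².
A_nt = (45 − 0.5·32) × 16 = 464 mm².
0.6 F_u A_nv = 1002 kN; 0.6 F_y A_gv = 972 kN → shear yielding governs the shear term.
R_n = 972 + 1.0 × 400 × 464 / 1000 = 1158 kN.
Design strength φR_n = 0.75 × 1158 = 868 kN.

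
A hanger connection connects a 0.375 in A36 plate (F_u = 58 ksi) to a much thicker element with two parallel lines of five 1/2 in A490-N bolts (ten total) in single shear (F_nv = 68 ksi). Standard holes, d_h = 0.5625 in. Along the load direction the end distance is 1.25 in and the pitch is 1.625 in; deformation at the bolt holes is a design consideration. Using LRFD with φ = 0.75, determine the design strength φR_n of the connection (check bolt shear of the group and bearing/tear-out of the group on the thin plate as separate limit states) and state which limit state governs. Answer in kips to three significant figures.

Bolt shear: A_b = π·0.5²/4 = 0.1963 in²; R_n = 68 × 0.1963 × 10 × 1 = 133.5 kips → 0.75 × 133.5 = 100 kips.
Bearing (1.2 l_c t F_u ≤ 2.4 d t F_u): upper limit = 2.4·0.5·0.375·58 = 26.1 kips.
  Edge l_c = 1.25 − 0.5625/2 = 0.9688 → r_n = 25.28 kips; interior l_c = 1.625 − 0.5625 = 1.062 → r_n = 26.1 kips.
  R_n,bearing = 2·25.28 + 8·26.1 = 259.4 kips → 0.75 × 259.4 = 195 kips.
Bolt shear governs: 100 kips.

100 kips (bolt shear governs)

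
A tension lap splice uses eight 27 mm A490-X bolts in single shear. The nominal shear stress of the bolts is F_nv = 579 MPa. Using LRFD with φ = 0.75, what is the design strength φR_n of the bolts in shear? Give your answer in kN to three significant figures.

1990 kN

A_b = π × 27² / 4 = 572.6 mm².
R_n = F_nv · A_b · n · n_s = 579 × 572.6 × 8 × 1 / 1000 = 2652 kN.
Design strength φR_n = 0.75 × 2652 = 1990 kN.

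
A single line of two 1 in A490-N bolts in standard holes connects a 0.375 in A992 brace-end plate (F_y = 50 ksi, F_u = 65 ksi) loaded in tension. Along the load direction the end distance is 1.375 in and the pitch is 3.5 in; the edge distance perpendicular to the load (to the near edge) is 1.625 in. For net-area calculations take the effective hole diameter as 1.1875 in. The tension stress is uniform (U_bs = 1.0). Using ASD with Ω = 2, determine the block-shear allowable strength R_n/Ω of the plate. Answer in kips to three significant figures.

35.2 kips

Shear plane L_v = 1.375 + 1·3.5 = 4.875 in; A_gv = 4.875 × 0.375 = 1.828 in².
A_nv = (4.875 − 1.5·1.1875) × 0.375 = 1.16 in².
A_nt = (1.625 − 0.5·1.1875) × 0.375 = 0.3867 in².
0.6 F_u A_nv = 45.25 kips; 0.6 F_y A_gv = 54.84 kips → shear rupture governs the shear term.
R_n = 45.25 + 1.0 × 65 × 0.3867 = 70.38 kips.
Allowable strength R_n/Ω = 70.38 / 2 = 35.2 kips.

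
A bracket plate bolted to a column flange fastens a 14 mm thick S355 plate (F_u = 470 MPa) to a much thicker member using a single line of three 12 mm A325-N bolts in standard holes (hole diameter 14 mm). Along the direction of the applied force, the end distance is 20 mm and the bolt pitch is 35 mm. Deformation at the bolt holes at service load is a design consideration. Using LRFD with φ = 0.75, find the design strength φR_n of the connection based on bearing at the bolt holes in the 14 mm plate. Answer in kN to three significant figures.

326 kN

Per bolt r_n = 1.2 l_c t F_u ≤ 2.4 d t F_u; upper limit = 2.4 × 12 × 14 × 470 / 1000 = 189.5 kN.
Edge bolt: l_c = 20 − 14/2 = 13 mm → 1.2 × 13 × 14 × 470 / 1000 = 102.6 → r_n = 102.6 kN.
Interior bolts: l_c = 35 − 14 = 21 mm → 1.2 × 21 × 14 × 470 / 1000 = 165.8 → r_n = 165.8 kN.
R_n = 1 × 102.6 + 2 × 165.8 = 434.3 kN.
Design strength φR_n = 0.75 × 434.3 = 326 kN.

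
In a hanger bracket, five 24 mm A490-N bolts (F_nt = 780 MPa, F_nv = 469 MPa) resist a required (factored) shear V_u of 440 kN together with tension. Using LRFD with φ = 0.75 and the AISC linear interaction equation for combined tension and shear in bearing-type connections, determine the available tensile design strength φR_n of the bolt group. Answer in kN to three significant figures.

988 kN

A_b = π·24²/4 = 452.4 mm²; f_rv = 440 × 1000 / (5 × 452.4) = 194.5 MPa.
F'_nt = 1.3 F_nt − (F_nt / φF_nv) f_rv = 1.3·780 − (780/(0.75·469))·194.5 = 582.6 MPa, capped at F_nt → F'_nt = 582.6 MPa.
R_n = F'_nt · A_b · n = 582.6 × 452.4 × 5 / 1000 = 1318 kN.
Design strength φR_n = 0.75 × 1318 = 988 kN.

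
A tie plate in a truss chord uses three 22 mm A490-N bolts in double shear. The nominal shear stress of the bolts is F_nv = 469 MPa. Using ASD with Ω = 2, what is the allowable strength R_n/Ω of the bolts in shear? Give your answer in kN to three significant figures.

A_b = π × 22² / 4 = 380.1 mm².
R_n = F_nv · A_b · n · n_s = 469 × 380.1 × 3 × 2 / 1000 = 1070 kN.
Allowable strength R_n/Ω = 1070 / 2 = 535 kN.

535 kN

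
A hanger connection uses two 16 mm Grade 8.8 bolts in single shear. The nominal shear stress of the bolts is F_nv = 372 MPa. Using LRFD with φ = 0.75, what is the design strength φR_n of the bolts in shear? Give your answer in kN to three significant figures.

112 kN

A_b = π × 16² / 4 = 201.1 mm².
R_n = F_nv · A_b · n · n_s = 372 × 201.1 × 2 × 1 / 1000 = 149.6 kN.
Design strength φR_n = 0.75 × 149.6 = 112 kN.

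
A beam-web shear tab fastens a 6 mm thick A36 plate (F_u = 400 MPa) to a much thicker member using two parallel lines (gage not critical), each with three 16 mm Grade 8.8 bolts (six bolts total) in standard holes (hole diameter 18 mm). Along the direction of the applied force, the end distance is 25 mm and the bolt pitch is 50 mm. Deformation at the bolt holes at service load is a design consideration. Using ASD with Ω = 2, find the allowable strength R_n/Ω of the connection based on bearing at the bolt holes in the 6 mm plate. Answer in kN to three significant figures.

Per bolt r_n = 1.2 l_c t F_u ≤ 2.4 d t F_u; upper limit = 2.4 × 16 × 6 × 400 / 1000 = 92.16 kN.
Edge bolt: l_c = 25 − 18/2 = 16 mm → 1.2 × 16 × 6 × 400 / 1000 = 46.08 → r_n = 46.08 kN.
Interior bolts: l_c = 50 − 18 = 32 mm → 1.2 × 32 × 6 × 400 / 1000 = 92.16 → r_n = 92.16 kN.
R_n = 2 × 46.08 + 4 × 92.16 = 460.8 kN.
Allowable strength R_n/Ω = 460.8 / 2 = 230 kN.

230 kN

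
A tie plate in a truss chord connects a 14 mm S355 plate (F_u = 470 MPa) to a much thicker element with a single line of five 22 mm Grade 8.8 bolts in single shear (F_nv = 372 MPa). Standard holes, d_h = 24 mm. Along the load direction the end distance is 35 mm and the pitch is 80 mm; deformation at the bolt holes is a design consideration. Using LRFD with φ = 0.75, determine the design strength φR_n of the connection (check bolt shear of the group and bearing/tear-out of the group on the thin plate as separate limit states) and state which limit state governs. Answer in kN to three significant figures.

530 kN (bolt shear governs)

Bolt shear: A_b = π·22²/4 = 380.1 mm²; R_n = 372 × 380.1 × 5 × 1 / 1000 = 707 kN → 0.75 × 707 = 530 kN.
Bearing (1.2 l_c t F_u ≤ 2.4 d t F_u): upper limit = 2.4·22·14·470 / 1000 = 347.4 kN.
  Edge l_c = 35 − 24/2 = 23 → r_n = 181.6 kN; interior l_c = 80 − 24 = 56 → r_n = 347.4 kN.
  R_n,bearing = 1·181.6 + 4·347.4 = 1571 kN → 0.75 × 1571 = 1180 kN.
Bolt shear governs: 530 kN.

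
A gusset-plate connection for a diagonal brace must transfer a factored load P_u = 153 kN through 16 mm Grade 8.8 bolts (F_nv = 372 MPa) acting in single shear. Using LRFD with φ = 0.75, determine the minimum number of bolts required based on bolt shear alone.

3 bolts

A_b = π·16²/4 = 201.1 mm².
Per-bolt design strength φR_n = 0.75 × 372 × 201.1 × 1 / 1000 = 56.1 kN.
n ≥ 153 / 56.1 = 2.727 → use 3 bolts.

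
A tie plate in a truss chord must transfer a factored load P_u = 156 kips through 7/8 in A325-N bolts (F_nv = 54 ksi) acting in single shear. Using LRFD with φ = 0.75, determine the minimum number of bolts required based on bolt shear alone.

A_b = π·0.875²/4 = 0.6013 in².
Per-bolt design strength φR_n = 0.75 × 54 × 0.6013 × 1 = 24.35 kips.
n ≥ 156 / 24.35 = 6.406 → use 7 bolts.

7 bolts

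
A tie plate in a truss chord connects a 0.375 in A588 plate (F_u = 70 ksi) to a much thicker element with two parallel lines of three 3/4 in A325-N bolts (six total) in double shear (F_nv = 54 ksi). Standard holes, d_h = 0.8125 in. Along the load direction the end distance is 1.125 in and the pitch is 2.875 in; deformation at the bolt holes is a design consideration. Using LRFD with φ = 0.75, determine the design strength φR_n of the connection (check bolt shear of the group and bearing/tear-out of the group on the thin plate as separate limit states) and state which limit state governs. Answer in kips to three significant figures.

176 kips (bearing governs)

Bolt shear: A_b = π·0.75²/4 = 0.4418 in²; R_n = 54 × 0.4418 × 6 × 2 = 286.3 kips → 0.75 × 286.3 = 215 kips.
Bearing (1.2 l_c t F_u ≤ 2.4 d t F_u): upper limit = 2.4·0.75·0.375·70 = 47.25 kips.
  Edge l_c = 1.125 − 0.8125/2 = 0.7188 → r_n = 22.64 kips; interior l_c = 2.875 − 0.8125 = 2.062 → r_n = 47.25 kips.
  R_n,bearing = 2·22.64 + 4·47.25 = 234.3 kips → 0.75 × 234.3 = 176 kips.
Bearing governs: 176 kips.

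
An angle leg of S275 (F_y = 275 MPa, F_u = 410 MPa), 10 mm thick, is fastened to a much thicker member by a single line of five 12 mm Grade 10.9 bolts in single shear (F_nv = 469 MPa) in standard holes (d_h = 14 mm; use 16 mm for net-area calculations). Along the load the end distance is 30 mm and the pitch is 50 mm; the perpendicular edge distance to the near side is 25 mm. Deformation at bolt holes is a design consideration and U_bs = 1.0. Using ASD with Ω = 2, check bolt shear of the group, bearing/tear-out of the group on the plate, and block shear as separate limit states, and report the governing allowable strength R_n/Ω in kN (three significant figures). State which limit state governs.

133 kN (bolt shear governs)

Bolt shear: A_b = π·12²/4 = 113.1 mm²; R_n = 469 × 113.1 × 5 × 1 / 1000 = 265.2 kN → 265.2 / 2 = 133 kN.
Bearing: edge l_c = 23, r_n = 113.2 kN; interior l_c = 36, r_n = 118.1 kN; R_n = 113.2 + 4·118.1 = 585.5 kN → 293 kN.
Block shear: A_gv = 2300, A_nv = 1580, A_nt = 170 mm²; R_n = min(0.6F_uA_nv, 0.6F_yA_gv) + U_bs·F_u·A_nt = 449.2 kN → 225 kN.
Bolt shear governs: 133 kN.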